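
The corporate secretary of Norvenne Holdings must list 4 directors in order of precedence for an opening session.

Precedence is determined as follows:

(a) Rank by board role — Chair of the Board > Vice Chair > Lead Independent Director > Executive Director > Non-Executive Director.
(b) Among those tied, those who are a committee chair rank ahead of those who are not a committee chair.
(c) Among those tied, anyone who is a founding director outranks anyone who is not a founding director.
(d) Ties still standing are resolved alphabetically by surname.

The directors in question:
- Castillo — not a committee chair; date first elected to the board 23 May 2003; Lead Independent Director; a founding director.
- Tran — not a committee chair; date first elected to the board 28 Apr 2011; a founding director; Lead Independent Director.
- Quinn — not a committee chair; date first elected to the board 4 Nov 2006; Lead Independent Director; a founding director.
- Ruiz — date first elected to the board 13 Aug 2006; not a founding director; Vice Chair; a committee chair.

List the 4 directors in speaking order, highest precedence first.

By board role: Ruiz (Vice Chair); then Castillo, Quinn and Tran (Lead Independent Director).
Castillo, Quinn and Tran are each not a committee chair, so the next rule applies.
Castillo, Quinn and Tran are each a founding director, so the next rule applies.
Among Castillo, Quinn and Tran, alphabetically by surname: Castillo before Quinn before Tran.
Full order: Ruiz, Castillo, Quinn, Tran.

Ruiz, Castillo, Quinn, Tran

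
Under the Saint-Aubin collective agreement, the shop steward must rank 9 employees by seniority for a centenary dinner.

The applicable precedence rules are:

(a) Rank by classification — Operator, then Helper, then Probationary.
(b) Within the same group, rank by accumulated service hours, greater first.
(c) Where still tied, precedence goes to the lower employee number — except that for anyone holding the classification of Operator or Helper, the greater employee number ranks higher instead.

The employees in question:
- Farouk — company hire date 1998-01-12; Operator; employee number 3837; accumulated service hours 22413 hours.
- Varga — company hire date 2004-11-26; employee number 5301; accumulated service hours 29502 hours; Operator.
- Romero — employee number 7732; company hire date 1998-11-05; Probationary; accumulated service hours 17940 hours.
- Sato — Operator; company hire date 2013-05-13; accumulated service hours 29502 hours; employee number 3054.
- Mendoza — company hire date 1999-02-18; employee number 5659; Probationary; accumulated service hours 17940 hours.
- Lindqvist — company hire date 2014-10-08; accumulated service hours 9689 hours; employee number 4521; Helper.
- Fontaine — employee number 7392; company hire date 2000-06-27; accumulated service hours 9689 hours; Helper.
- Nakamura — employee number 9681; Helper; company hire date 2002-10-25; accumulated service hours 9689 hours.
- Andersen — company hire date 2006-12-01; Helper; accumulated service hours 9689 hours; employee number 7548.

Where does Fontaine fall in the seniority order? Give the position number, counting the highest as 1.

By classification: Varga, Sato and Farouk (Operator); then Nakamura, Andersen, Fontaine and Lindqvist (Helper); then Mendoza and Romero (Probationary).
Among Varga, Sato and Farouk, by accumulated service hours (higher first): Varga and Sato (29502 hours) before Farouk (22413 hours).
Among Varga and Sato, by employee number (higher first) (reversed rule for this group): Varga (5301) before Sato (3054).
Nakamura, Andersen, Fontaine and Lindqvist all have accumulated service hours 9689 hours, so the next rule applies.
Among Nakamura, Andersen, Fontaine and Lindqvist, by employee number (higher first) (reversed rule for this group): Nakamura (9681) before Andersen (7548) before Fontaine (7392) before Lindqvist (4521).
Mendoza and Romero both have accumulated service hours 17940 hours, so the next rule applies.
Among Mendoza and Romero, by employee number (lower first): Mendoza (5659) before Romero (7732).
Order: Varga, Sato, Farouk, Nakamura, Andersen, Fontaine, Lindqvist, Mendoza, Romero. So position 6.

6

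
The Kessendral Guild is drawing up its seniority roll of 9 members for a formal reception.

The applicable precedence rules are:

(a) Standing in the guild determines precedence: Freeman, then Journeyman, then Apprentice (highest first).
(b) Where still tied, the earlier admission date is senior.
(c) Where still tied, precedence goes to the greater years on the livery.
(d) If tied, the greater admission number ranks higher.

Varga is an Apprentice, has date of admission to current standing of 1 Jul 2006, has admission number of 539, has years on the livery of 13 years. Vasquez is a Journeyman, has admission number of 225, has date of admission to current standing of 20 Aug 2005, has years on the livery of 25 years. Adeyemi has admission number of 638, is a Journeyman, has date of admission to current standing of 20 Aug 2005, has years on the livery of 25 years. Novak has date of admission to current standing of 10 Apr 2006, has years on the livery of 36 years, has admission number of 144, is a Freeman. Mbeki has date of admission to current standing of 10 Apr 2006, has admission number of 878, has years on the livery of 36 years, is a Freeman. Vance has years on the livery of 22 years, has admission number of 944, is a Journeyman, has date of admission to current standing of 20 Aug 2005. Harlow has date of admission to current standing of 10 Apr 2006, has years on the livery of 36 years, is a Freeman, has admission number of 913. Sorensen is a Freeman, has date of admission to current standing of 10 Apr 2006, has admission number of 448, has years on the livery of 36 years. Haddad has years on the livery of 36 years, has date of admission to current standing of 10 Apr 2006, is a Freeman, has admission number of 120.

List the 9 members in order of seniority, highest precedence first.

By standing in the guild: Harlow, Mbeki, Sorensen, Novak and Haddad (Freeman); then Adeyemi, Vasquez and Vance (Journeyman); then Varga (Apprentice).
Harlow, Mbeki, Sorensen, Novak and Haddad all have date of admission to current standing 10 Apr 2006, so the next rule applies.
Harlow, Mbeki, Sorensen, Novak and Haddad all have years on the livery 36 years, so the next rule applies.
Among Harlow, Mbeki, Sorensen, Novak and Haddad, by admission number (higher first): Harlow (913) before Mbeki (878) before Sorensen (448) before Novak (144) before Haddad (120).
Adeyemi, Vasquez and Vance all have date of admission to current standing 20 Aug 2005, so the next rule applies.
Among Adeyemi, Vasquez and Vance, by years on the livery (higher first): Adeyemi and Vasquez (25 years) before Vance (22 years).
Among Adeyemi and Vasquez, by admission number (higher first): Adeyemi (638) before Vasquez (225).
Full order: Harlow, Mbeki, Sorensen, Novak, Haddad, Adeyemi, Vasquez, Vance, Varga.

Harlow, Mbeki, Sorensen, Novak, Haddad, Adeyemi, Vasquez, Vance, Varga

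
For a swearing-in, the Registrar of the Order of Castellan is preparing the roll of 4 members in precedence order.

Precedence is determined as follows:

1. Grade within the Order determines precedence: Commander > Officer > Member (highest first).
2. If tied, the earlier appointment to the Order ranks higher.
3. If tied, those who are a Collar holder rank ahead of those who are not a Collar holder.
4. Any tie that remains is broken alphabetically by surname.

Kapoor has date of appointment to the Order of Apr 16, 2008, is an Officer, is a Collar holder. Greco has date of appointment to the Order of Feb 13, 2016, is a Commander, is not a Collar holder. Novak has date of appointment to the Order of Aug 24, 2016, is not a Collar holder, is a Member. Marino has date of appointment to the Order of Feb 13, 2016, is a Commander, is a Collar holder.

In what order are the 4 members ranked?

By grade within the Order: Marino and Greco (Commander); then Kapoor (Officer); then Novak (Member).
Marino and Greco both have date of appointment to the Order Feb 13, 2016, so the next rule applies.
Among Marino and Greco, a Collar holder before not a Collar holder: Marino (a Collar holder) before Greco (not a Collar holder).
Full order: Marino, Greco, Kapoor, Novak.

Marino, Greco, Kapoor, Novak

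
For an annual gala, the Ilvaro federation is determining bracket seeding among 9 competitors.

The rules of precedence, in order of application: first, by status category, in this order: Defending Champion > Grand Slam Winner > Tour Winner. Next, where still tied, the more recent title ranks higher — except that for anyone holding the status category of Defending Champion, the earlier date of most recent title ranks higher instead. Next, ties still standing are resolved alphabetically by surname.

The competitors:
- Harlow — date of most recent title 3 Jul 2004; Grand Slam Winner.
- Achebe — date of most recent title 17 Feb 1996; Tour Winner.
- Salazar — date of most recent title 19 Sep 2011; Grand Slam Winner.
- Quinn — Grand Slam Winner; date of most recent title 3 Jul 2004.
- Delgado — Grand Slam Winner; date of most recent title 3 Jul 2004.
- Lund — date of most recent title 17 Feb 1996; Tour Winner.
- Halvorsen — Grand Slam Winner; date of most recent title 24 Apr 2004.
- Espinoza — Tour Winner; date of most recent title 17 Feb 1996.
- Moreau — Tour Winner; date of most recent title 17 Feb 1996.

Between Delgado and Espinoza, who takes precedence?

By status category: Salazar, Delgado, Harlow, Quinn and Halvorsen (Grand Slam Winner); then Achebe, Espinoza, Lund and Moreau (Tour Winner).
Among Salazar, Delgado, Harlow, Quinn and Halvorsen, by date of most recent title (later first): Salazar (19 Sep 2011) before Delgado, Harlow and Quinn (3 Jul 2004) before Halvorsen (24 Apr 2004).
Among Delgado, Harlow and Quinn, alphabetically by surname: Delgado before Harlow before Quinn.
Achebe, Espinoza, Lund and Moreau all have date of most recent title 17 Feb 1996, so the next rule applies.
Among Achebe, Espinoza, Lund and Moreau, alphabetically by surname: Achebe before Espinoza before Lund before Moreau.
So Delgado takes precedence.

Delgado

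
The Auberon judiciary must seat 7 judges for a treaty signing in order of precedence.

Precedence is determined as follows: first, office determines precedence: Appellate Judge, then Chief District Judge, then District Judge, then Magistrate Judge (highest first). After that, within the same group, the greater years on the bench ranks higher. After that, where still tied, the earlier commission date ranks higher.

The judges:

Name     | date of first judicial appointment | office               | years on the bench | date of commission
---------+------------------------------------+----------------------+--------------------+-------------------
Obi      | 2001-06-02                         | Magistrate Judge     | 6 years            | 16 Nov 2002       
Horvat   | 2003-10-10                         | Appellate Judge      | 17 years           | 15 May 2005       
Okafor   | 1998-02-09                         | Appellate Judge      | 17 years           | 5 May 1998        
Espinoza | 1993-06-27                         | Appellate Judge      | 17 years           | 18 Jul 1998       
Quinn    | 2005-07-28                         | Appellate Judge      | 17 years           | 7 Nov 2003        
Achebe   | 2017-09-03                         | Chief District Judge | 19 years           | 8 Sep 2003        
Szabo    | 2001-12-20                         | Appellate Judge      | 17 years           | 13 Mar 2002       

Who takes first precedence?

Okafor

By office: Okafor, Espinoza, Szabo, Quinn and Horvat (Appellate Judge); then Achebe (Chief District Judge); then Obi (Magistrate Judge).
Okafor, Espinoza, Szabo, Quinn and Horvat all have years on the bench 17 years, so the next rule applies.
Among Okafor, Espinoza, Szabo, Quinn and Horvat, by date of commission (earlier first): Okafor (5 May 1998) before Espinoza (18 Jul 1998) before Szabo (13 Mar 2002) before Quinn (7 Nov 2003) before Horvat (15 May 2005).
Order: Okafor, Espinoza, Szabo, Quinn, Horvat, Achebe, Obi.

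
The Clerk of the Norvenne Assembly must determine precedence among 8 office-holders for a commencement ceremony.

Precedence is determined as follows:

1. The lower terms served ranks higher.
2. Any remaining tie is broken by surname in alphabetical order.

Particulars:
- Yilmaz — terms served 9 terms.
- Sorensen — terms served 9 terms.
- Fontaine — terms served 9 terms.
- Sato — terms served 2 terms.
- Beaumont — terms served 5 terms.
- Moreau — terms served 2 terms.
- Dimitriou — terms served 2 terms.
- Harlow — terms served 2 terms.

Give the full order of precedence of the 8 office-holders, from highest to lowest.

By terms served (lower first): Dimitriou, Harlow, Moreau and Sato (each 2 terms); then Beaumont (5 terms); then Fontaine, Sorensen and Yilmaz (each 9 terms).
Among Dimitriou, Harlow, Moreau and Sato, alphabetically by surname: Dimitriou before Harlow before Moreau before Sato.
Among Fontaine, Sorensen and Yilmaz, alphabetically by surname: Fontaine before Sorensen before Yilmaz.
Full order: Dimitriou, Harlow, Moreau, Sato, Beaumont, Fontaine, Sorensen, Yilmaz.

Dimitriou, Harlow, Moreau, Sato, Beaumont, Fontaine, Sorensen, Yilmaz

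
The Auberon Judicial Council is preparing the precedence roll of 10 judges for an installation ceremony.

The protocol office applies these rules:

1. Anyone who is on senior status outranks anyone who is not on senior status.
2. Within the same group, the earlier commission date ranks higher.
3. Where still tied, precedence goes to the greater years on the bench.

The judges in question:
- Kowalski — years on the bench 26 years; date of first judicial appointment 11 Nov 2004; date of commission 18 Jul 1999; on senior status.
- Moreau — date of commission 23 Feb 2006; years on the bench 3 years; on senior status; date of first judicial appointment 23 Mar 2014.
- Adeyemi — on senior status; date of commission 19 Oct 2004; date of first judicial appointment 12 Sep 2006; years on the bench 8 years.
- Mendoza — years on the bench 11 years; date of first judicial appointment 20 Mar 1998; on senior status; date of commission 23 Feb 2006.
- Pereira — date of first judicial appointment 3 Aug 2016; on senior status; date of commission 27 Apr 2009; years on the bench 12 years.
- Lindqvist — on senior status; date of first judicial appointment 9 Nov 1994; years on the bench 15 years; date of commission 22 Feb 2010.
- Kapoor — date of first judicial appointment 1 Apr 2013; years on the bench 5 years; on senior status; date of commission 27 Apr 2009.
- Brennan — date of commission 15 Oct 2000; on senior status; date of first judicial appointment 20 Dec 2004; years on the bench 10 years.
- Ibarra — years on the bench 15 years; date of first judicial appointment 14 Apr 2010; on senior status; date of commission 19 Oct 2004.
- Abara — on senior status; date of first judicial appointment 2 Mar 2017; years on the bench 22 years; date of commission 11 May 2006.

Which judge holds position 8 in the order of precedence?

Pereira

By the first rule: Kowalski, Brennan, Ibarra, Adeyemi, Mendoza, Moreau, Abara, Pereira, Kapoor and Lindqvist (each on senior status).
Among Kowalski, Brennan, Ibarra, Adeyemi, Mendoza, Moreau, Abara, Pereira, Kapoor and Lindqvist, by date of commission (earlier first): Kowalski (18 Jul 1999) before Brennan (15 Oct 2000) before Ibarra and Adeyemi (19 Oct 2004) before Mendoza and Moreau (23 Feb 2006) before Abara (11 May 2006) before Pereira and Kapoor (27 Apr 2009) before Lindqvist (22 Feb 2010).
Among Ibarra and Adeyemi, by years on the bench (higher first): Ibarra (15 years) before Adeyemi (8 years).
Among Mendoza and Moreau, by years on the bench (higher first): Mendoza (11 years) before Moreau (3 years).
Among Pereira and Kapoor, by years on the bench (higher first): Pereira (12 years) before Kapoor (5 years).
Order: Kowalski, Brennan, Ibarra, Adeyemi, Mendoza, Moreau, Abara, Pereira, Kapoor, Lindqvist.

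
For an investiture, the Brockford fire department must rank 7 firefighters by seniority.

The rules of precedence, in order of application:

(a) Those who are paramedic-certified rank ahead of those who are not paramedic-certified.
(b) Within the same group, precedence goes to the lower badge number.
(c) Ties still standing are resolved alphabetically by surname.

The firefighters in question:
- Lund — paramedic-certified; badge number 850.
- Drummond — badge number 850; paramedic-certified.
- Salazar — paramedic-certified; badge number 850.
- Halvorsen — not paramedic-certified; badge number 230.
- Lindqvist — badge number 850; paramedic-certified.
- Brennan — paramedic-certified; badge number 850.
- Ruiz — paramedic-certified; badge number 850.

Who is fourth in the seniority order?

By the first rule: Brennan, Drummond, Lindqvist, Lund, Ruiz and Salazar (each paramedic-certified); then Halvorsen (not paramedic-certified).
Brennan, Drummond, Lindqvist, Lund, Ruiz and Salazar all have badge number 850, so the next rule applies.
Among Brennan, Drummond, Lindqvist, Lund, Ruiz and Salazar, alphabetically by surname: Brennan before Drummond before Lindqvist before Lund before Ruiz before Salazar.
Order: Brennan, Drummond, Lindqvist, Lund, Ruiz, Salazar, Halvorsen.

Lund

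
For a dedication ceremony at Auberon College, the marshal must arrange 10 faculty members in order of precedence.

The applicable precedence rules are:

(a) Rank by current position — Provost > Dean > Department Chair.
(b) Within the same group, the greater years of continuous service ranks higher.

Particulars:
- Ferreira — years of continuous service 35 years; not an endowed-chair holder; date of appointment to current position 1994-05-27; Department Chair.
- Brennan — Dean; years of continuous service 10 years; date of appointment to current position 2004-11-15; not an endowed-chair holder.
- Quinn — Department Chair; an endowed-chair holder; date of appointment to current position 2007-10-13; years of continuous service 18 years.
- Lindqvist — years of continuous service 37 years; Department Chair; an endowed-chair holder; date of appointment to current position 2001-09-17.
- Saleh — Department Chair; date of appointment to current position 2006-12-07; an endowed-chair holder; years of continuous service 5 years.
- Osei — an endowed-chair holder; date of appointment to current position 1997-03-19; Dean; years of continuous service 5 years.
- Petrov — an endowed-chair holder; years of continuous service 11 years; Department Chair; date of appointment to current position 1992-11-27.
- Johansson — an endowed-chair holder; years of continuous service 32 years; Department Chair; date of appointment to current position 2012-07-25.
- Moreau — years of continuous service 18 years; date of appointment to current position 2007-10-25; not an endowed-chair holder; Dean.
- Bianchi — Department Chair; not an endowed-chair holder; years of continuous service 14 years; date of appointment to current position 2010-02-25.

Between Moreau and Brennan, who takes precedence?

By current position: Moreau, Brennan and Osei (Dean); then Lindqvist, Ferreira, Johansson, Quinn, Bianchi, Petrov and Saleh (Department Chair).
Among Moreau, Brennan and Osei, by years of continuous service (higher first): Moreau (18 years) before Brennan (10 years) before Osei (5 years).
Among Lindqvist, Ferreira, Johansson, Quinn, Bianchi, Petrov and Saleh, by years of continuous service (higher first): Lindqvist (37 years) before Ferreira (35 years) before Johansson (32 years) before Quinn (18 years) before Bianchi (14 years) before Petrov (11 years) before Saleh (5 years).
So Moreau takes precedence.

Moreau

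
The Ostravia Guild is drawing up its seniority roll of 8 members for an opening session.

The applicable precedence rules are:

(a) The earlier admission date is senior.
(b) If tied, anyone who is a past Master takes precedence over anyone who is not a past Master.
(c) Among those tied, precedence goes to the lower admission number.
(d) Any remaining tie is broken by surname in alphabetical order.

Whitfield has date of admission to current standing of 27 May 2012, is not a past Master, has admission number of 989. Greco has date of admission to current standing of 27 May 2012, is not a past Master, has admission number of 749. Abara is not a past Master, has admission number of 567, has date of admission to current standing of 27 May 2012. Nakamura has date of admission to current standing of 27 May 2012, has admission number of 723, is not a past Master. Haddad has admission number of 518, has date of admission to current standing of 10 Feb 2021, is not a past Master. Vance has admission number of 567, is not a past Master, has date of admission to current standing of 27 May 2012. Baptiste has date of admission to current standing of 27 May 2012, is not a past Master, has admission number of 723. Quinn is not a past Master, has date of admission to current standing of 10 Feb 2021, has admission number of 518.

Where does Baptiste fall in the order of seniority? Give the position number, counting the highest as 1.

By date of admission to current standing (earlier first): Abara, Vance, Baptiste, Nakamura, Greco and Whitfield (each 27 May 2012); then Haddad and Quinn (both 10 Feb 2021).
Abara, Vance, Baptiste, Nakamura, Greco and Whitfield are each not a past Master, so the next rule applies.
Among Abara, Vance, Baptiste, Nakamura, Greco and Whitfield, by admission number (lower first): Abara and Vance (567) before Baptiste and Nakamura (723) before Greco (749) before Whitfield (989).
Among Abara and Vance, alphabetically by surname: Abara before Vance.
Among Baptiste and Nakamura, alphabetically by surname: Baptiste before Nakamura.
Haddad and Quinn are each not a past Master, so the next rule applies.
Haddad and Quinn both have admission number 518, so the next rule applies.
Among Haddad and Quinn, alphabetically by surname: Haddad before Quinn.
Order: Abara, Vance, Baptiste, Nakamura, Greco, Whitfield, Haddad, Quinn. So position 3.

3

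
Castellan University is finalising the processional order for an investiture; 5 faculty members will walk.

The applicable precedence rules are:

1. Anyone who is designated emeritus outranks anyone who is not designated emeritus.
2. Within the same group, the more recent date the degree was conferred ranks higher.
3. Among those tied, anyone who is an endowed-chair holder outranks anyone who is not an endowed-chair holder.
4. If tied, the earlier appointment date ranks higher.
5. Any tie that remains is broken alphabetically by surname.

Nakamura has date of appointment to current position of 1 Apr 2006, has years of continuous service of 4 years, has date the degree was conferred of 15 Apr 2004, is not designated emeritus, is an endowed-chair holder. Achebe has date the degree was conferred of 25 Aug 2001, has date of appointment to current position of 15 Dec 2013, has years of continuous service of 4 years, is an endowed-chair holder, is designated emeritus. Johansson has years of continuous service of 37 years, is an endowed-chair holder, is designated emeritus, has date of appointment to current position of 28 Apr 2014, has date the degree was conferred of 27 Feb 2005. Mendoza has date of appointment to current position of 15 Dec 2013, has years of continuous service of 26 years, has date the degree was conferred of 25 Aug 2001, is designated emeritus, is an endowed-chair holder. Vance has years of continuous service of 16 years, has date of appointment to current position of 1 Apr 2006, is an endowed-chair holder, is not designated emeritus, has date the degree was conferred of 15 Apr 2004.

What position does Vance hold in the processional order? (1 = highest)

By the first rule: Johansson, Achebe and Mendoza (each designated emeritus); then Nakamura and Vance (both not designated emeritus).
Among Johansson, Achebe and Mendoza, by date the degree was conferred (later first): Johansson (27 Feb 2005) before Achebe and Mendoza (25 Aug 2001).
Achebe and Mendoza are each an endowed-chair holder, so the next rule applies.
Achebe and Mendoza both have date of appointment to current position 15 Dec 2013, so the next rule applies.
Among Achebe and Mendoza, alphabetically by surname: Achebe before Mendoza.
Nakamura and Vance both have date the degree was conferred 15 Apr 2004, so the next rule applies.
Nakamura and Vance are each an endowed-chair holder, so the next rule applies.
Nakamura and Vance both have date of appointment to current position 1 Apr 2006, so the next rule applies.
Among Nakamura and Vance, alphabetically by surname: Nakamura before Vance.
Order: Johansson, Achebe, Mendoza, Nakamura, Vance. So position 5.

5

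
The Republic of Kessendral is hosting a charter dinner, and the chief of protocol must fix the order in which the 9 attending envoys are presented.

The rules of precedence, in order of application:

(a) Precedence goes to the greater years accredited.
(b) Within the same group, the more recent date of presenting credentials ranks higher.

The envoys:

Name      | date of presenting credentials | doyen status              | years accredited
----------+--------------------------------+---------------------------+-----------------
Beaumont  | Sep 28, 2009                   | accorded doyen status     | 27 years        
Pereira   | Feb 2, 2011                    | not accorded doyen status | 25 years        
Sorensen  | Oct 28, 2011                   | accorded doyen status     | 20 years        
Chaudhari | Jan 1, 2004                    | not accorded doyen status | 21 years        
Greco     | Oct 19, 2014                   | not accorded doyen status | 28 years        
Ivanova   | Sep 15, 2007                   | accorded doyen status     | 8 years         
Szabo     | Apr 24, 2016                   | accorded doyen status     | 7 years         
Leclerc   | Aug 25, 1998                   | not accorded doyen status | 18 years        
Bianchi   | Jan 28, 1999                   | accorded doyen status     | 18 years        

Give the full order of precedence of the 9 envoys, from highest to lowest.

Greco, Beaumont, Pereira, Chaudhari, Sorensen, Bianchi, Leclerc, Ivanova, Szabo

By years accredited (higher first): Greco (28 years); then Beaumont (27 years); then Pereira (25 years); then Chaudhari (21 years); then Sorensen (20 years); then Bianchi and Leclerc (both 18 years); then Ivanova (8 years); then Szabo (7 years).
Among Bianchi and Leclerc, by date of presenting credentials (later first): Bianchi (Jan 28, 1999) before Leclerc (Aug 25, 1998).
Full order: Greco, Beaumont, Pereira, Chaudhari, Sorensen, Bianchi, Leclerc, Ivanova, Szabo.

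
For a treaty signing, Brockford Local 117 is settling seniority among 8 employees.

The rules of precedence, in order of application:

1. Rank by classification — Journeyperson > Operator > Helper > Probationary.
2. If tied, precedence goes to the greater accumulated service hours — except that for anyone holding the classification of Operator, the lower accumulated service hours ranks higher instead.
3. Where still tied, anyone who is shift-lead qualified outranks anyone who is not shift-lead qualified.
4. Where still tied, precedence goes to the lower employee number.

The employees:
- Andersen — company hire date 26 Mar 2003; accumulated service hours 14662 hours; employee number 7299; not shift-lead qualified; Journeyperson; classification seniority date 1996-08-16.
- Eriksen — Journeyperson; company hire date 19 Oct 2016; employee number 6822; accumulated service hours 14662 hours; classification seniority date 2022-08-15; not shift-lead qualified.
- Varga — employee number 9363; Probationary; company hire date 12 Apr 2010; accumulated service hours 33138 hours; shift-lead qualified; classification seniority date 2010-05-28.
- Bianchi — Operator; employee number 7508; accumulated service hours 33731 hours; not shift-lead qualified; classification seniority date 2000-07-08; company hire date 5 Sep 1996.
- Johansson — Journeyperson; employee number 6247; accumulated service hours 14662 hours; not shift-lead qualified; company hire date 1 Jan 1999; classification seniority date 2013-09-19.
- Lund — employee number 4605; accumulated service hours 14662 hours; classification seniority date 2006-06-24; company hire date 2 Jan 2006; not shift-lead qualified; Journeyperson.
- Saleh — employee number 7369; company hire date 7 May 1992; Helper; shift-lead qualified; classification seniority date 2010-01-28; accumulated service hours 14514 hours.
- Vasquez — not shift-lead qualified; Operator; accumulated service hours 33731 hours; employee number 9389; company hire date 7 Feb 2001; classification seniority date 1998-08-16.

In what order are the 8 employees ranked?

By classification: Lund, Johansson, Eriksen and Andersen (Journeyperson); then Bianchi and Vasquez (Operator); then Saleh (Helper); then Varga (Probationary).
Lund, Johansson, Eriksen and Andersen all have accumulated service hours 14662 hours, so the next rule applies.
Lund, Johansson, Eriksen and Andersen are each not shift-lead qualified, so the next rule applies.
Among Lund, Johansson, Eriksen and Andersen, by employee number (lower first): Lund (4605) before Johansson (6247) before Eriksen (6822) before Andersen (7299).
Bianchi and Vasquez both have accumulated service hours 33731 hours, so the next rule applies.
Bianchi and Vasquez are each not shift-lead qualified, so the next rule applies.
Among Bianchi and Vasquez, by employee number (lower first): Bianchi (7508) before Vasquez (9389).
Full order: Lund, Johansson, Eriksen, Andersen, Bianchi, Vasquez, Saleh, Varga.

Lund, Johansson, Eriksen, Andersen, Bianchi, Vasquez, Saleh, Varga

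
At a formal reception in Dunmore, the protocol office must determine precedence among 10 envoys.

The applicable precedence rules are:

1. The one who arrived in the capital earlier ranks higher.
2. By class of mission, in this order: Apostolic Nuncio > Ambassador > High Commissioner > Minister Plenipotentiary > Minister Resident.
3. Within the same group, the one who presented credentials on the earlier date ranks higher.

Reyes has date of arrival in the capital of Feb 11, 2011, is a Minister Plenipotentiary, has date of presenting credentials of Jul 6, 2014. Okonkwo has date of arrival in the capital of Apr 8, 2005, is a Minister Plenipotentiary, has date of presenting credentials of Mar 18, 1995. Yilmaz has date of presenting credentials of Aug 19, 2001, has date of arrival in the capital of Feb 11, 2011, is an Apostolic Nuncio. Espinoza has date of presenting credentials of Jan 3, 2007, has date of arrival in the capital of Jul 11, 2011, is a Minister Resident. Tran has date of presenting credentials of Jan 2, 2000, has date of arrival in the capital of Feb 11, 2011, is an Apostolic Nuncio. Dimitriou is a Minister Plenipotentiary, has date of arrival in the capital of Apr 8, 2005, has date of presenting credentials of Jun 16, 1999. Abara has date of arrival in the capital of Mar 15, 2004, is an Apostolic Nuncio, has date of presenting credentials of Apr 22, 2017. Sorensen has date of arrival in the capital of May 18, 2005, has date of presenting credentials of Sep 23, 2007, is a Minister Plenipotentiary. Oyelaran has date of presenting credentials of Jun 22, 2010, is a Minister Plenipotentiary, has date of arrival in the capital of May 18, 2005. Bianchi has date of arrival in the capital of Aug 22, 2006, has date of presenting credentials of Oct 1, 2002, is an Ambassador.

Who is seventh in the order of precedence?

By date of arrival in the capital (earlier first): Abara (Mar 15, 2004); then Okonkwo and Dimitriou (both Apr 8, 2005); then Sorensen and Oyelaran (both May 18, 2005); then Bianchi (Aug 22, 2006); then Tran, Yilmaz and Reyes (each Feb 11, 2011); then Espinoza (Jul 11, 2011).
Okonkwo and Dimitriou are each Minister Plenipotentiary, so the next rule applies.
Among Okonkwo and Dimitriou, by date of presenting credentials (earlier first): Okonkwo (Mar 18, 1995) before Dimitriou (Jun 16, 1999).
Sorensen and Oyelaran are each Minister Plenipotentiary, so the next rule applies.
Among Sorensen and Oyelaran, by date of presenting credentials (earlier first): Sorensen (Sep 23, 2007) before Oyelaran (Jun 22, 2010).
Among Tran, Yilmaz and Reyes, by class of mission: Tran and Yilmaz (Apostolic Nuncio) before Reyes (Minister Plenipotentiary).
Among Tran and Yilmaz, by date of presenting credentials (earlier first): Tran (Jan 2, 2000) before Yilmaz (Aug 19, 2001).
Order: Abara, Okonkwo, Dimitriou, Sorensen, Oyelaran, Bianchi, Tran, Yilmaz, Reyes, Espinoza.

Tran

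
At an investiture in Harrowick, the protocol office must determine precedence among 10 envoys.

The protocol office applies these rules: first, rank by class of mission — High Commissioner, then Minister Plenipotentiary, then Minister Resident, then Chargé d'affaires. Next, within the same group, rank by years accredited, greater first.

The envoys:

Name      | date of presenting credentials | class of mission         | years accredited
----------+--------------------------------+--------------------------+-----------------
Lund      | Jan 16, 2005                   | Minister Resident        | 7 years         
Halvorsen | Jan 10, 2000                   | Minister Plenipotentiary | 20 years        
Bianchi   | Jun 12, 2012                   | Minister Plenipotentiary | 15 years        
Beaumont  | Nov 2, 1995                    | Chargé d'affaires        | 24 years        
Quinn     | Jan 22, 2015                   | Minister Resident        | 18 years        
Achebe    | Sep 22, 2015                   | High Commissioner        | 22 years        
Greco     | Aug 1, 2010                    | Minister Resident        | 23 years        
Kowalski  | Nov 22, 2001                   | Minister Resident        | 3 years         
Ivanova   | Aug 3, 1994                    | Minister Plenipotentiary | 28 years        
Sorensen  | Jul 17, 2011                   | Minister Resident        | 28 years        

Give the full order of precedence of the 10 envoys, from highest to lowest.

Achebe, Ivanova, Halvorsen, Bianchi, Sorensen, Greco, Quinn, Lund, Kowalski, Beaumont

By class of mission: Achebe (High Commissioner); then Ivanova, Halvorsen and Bianchi (Minister Plenipotentiary); then Sorensen, Greco, Quinn, Lund and Kowalski (Minister Resident); then Beaumont (Chargé d'affaires).
Among Ivanova, Halvorsen and Bianchi, by years accredited (higher first): Ivanova (28 years) before Halvorsen (20 years) before Bianchi (15 years).
Among Sorensen, Greco, Quinn, Lund and Kowalski, by years accredited (higher first): Sorensen (28 years) before Greco (23 years) before Quinn (18 years) before Lund (7 years) before Kowalski (3 years).
Full order: Achebe, Ivanova, Halvorsen, Bianchi, Sorensen, Greco, Quinn, Lund, Kowalski, Beaumont.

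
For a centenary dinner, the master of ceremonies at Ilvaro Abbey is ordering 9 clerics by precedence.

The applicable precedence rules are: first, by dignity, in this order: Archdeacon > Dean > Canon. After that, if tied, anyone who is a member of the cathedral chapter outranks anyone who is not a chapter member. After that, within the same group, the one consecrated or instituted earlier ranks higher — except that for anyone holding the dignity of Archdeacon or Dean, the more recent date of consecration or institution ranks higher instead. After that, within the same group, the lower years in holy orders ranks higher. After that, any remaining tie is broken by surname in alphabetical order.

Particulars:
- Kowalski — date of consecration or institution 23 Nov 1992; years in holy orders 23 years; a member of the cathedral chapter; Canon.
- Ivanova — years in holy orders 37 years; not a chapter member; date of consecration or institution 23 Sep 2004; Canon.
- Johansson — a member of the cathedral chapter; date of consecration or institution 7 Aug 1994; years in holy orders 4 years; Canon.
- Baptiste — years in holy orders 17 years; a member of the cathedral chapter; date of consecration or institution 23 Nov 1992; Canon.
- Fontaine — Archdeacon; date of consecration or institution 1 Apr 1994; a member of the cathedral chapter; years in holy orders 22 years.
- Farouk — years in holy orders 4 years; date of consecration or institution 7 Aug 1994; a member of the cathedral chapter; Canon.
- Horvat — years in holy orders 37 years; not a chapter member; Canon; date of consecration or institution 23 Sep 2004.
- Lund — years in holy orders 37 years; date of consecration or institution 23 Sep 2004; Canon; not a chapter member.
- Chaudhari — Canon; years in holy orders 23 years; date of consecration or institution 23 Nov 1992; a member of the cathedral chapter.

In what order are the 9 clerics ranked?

Fontaine, Baptiste, Chaudhari, Kowalski, Farouk, Johansson, Horvat, Ivanova, Lund

By dignity: Fontaine (Archdeacon); then Baptiste, Chaudhari, Kowalski, Farouk, Johansson, Horvat, Ivanova and Lund (Canon).
Among Baptiste, Chaudhari, Kowalski, Farouk, Johansson, Horvat, Ivanova and Lund, a member of the cathedral chapter before not a chapter member: Baptiste, Chaudhari, Kowalski, Farouk and Johansson (a member of the cathedral chapter) before Horvat, Ivanova and Lund (not a chapter member).
Among Baptiste, Chaudhari, Kowalski, Farouk and Johansson, by date of consecration or institution (earlier first): Baptiste, Chaudhari and Kowalski (23 Nov 1992) before Farouk and Johansson (7 Aug 1994).
Among Baptiste, Chaudhari and Kowalski, by years in holy orders (lower first): Baptiste (17 years) before Chaudhari and Kowalski (23 years).
Among Chaudhari and Kowalski, alphabetically by surname: Chaudhari before Kowalski.
Farouk and Johansson both have years in holy orders 4 years, so the next rule applies.
Among Farouk and Johansson, alphabetically by surname: Farouk before Johansson.
Horvat, Ivanova and Lund all have date of consecration or institution 23 Sep 2004, so the next rule applies.
Horvat, Ivanova and Lund all have years in holy orders 37 years, so the next rule applies.
Among Horvat, Ivanova and Lund, alphabetically by surname: Horvat before Ivanova before Lund.
Full order: Fontaine, Baptiste, Chaudhari, Kowalski, Farouk, Johansson, Horvat, Ivanova, Lund.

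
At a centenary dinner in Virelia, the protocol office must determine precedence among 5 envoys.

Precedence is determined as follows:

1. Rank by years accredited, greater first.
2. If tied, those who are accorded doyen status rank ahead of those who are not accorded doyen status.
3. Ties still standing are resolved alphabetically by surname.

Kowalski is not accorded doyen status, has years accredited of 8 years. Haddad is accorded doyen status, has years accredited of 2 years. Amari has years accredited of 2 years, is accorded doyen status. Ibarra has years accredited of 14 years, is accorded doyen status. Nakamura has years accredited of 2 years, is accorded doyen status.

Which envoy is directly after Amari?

Haddad

By years accredited (higher first): Ibarra (14 years); then Kowalski (8 years); then Amari, Haddad and Nakamura (each 2 years).
Amari, Haddad and Nakamura are each accorded doyen status, so the next rule applies.
Among Amari, Haddad and Nakamura, alphabetically by surname: Amari before Haddad before Nakamura.
Order: Ibarra, Kowalski, Amari, Haddad, Nakamura.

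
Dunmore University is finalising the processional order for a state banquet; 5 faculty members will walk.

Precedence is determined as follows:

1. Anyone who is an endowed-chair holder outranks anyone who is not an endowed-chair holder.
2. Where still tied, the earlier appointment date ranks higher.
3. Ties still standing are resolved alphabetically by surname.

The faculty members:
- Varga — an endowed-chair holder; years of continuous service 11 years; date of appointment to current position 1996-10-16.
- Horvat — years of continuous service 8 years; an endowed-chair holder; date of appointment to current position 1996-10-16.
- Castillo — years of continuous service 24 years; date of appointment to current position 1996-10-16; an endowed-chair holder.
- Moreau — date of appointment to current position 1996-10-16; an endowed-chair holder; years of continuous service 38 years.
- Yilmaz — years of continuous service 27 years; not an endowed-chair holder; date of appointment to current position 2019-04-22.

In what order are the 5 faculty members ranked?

By the first rule: Castillo, Horvat, Moreau and Varga (each an endowed-chair holder); then Yilmaz (not an endowed-chair holder).
Castillo, Horvat, Moreau and Varga all have date of appointment to current position 1996-10-16, so the next rule applies.
Among Castillo, Horvat, Moreau and Varga, alphabetically by surname: Castillo before Horvat before Moreau before Varga.
Full order: Castillo, Horvat, Moreau, Varga, Yilmaz.

Castillo, Horvat, Moreau, Varga, Yilmaz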